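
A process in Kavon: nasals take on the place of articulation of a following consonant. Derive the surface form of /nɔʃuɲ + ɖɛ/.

/ɲ/ is a voiced palatal nasal. The following trigger /ɖ/ is retroflex, so /ɲ/ must become retroflex as well.
A voiced retroflex nasal is [ɳ], so the surface segment is [ɳ].

[nɔʃuɳɖɛ]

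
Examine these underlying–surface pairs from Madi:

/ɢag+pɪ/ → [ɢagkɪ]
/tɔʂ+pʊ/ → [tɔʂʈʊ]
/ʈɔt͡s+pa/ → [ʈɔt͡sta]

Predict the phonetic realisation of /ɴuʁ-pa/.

The data show progressive place assimilation: /p/ → [k] after /g/; /p/ → [ʈ] after /ʂ/; /p/ → [t] after /t͡s/. In each pair only place changes, matching the preceding consonant, while manner and voice stay constant.
The rule targets /p/ (voiceless bilabial stop), which sits after the trigger /ʁ/ (uvular).
Changing only its place to uvular gives [q] — the voiceless uvular stop.

[ɴuʁqa]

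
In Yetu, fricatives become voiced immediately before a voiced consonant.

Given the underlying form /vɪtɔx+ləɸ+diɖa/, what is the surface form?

The rule targets /x/ (voiceless velar fricative), which sits before the trigger /l/ (voiced).
A voiced velar fricative is [ɣ], so the surface segment is [ɣ].
At the second juncture, /ɸ/ likewise becomes [β] adjacent to /d/.

[vɪtɔɣləβdiɖa]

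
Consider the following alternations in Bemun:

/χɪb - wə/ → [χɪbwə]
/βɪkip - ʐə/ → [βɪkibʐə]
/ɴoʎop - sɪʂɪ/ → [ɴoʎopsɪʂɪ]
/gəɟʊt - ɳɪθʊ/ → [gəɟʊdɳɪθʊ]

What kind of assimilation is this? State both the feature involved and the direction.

Underlying /p/ is realised as [b] next to /ʐ/; /ʐ/ itself does not change.
The change voiceless → voiced matches the voicing of the following /ʐ/, identifying this as voicing assimilation.
Place and manner are unchanged, so the assimilation is partial, not total.
The other alternating form patterns the same way: /t/ → [d] before /ɳ/ (voiceless → voiced, matching voiced) — only voicing changes, and always toward the following segment.
Nothing changes in [χɪbwə], [ɴoʎopsɪʂɪ]: there the adjacent consonants already agree in voicing (/b/ and /w/ are both voiced; /p/ and /s/ are both voiceless), so these forms are consistent with the same rule.
Since the segment that changes precedes the conditioning segment, the assimilation is regressive.

regressive voicing assimilation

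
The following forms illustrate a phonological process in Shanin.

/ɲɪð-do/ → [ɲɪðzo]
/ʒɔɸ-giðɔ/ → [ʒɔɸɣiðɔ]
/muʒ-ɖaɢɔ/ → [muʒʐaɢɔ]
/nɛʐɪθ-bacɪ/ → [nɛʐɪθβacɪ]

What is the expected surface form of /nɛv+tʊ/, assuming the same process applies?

The data show progressive manner assimilation: /d/ → [z] after /ð/; /g/ → [ɣ] after /ɸ/; /ɖ/ → [ʐ] after /ʒ/; /b/ → [β] after /θ/. In each pair only manner changes, matching the preceding consonant, while place and voice stay constant.
The rule targets /t/ (voiceless alveolar stop), which sits after the trigger /v/ (fricative).
The voiceless alveolar fricative is [s], so /t/ → [s].

[nɛvsʊ]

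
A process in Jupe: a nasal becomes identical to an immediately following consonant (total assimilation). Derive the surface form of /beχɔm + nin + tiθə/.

/m/ is the segment targeted by the rule; it sits immediately before /n/, so it assimilates completely and surfaces as [n].
At the second juncture, /n/ likewise becomes [t] adjacent to /t/.

[beχɔnnittiθə]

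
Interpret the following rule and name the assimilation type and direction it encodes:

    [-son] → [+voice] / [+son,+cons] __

progressive voicing assimilation

The structural change is [+voice], and the conditioning segment [+son,+cons] (a sonorant consonant) is itself voiced, so the target comes to share the voicing of its neighbour — voicing assimilation.
Since the environment is written before the underscore, the trigger precedes the target; the direction is progressive.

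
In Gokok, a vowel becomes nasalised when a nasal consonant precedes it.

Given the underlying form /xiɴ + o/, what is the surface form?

/o/ sits next to the nasal /ɴ/ and is therefore nasalised to [õ].

[xiɴõ]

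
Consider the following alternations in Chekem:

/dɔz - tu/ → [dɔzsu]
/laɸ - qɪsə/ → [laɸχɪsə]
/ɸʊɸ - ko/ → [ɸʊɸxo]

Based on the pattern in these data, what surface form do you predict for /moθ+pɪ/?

The data show progressive manner assimilation: /t/ → [s] after /z/; /q/ → [χ] after /ɸ/; /k/ → [x] after /ɸ/. In each pair only manner changes, matching the preceding consonant, while place and voice stay constant.
The rule targets /p/ (voiceless bilabial stop), which sits after the trigger /θ/ (fricative).
Changing only its manner to fricative gives [ɸ] — the voiceless bilabial fricative.

[moθɸɪ]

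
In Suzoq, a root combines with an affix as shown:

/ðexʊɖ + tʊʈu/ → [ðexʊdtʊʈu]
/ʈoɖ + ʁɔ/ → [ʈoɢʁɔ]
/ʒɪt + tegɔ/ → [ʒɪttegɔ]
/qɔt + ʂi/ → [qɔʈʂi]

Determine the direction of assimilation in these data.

regressive

Comparing underlying and surface forms, /ɖ/ → [d] is the alternation; the neighbouring /t/ is constant.
/ɖ/ is retroflex while /t/ is alveolar; the output [d] is alveolar, matching the trigger — so the feature that spreads is place.
The other alternating forms pattern the same way: /ɖ/ → [ɢ] before /ʁ/ (retroflex → uvular, matching uvular); /t/ → [ʈ] before /ʂ/ (alveolar → retroflex, matching retroflex) — only place changes, and always toward the following segment.
No alternation appears in [ʒɪttegɔ]: there the adjacent consonants already agree in place (/t/ and /t/ are both alveolar), so this form is consistent with the same rule.
The trigger is the following segment, so the direction is regressive (anticipatory).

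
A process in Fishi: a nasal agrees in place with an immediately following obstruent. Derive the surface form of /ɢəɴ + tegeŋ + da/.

/ɴ/ is a voiced uvular nasal. The following trigger /t/ is alveolar, so /ɴ/ must become alveolar as well.
Changing only its place to alveolar gives [n] — the voiced alveolar nasal.
At the second juncture, /ŋ/ likewise becomes [n] adjacent to /d/.

[ɢəntegenda]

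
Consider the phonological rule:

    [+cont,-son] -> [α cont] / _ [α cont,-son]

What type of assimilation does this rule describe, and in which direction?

The shared variable α links the value of [cont] on the target to that of the neighbouring obstruent. [cont] distinguishes stops from fricatives — a manner-of-articulation feature — so this is manner assimilation.
The conditioning segment sits to the right of the focus bar, meaning the trigger follows the segment that changes — regressive assimilation.

regressive manner assimilation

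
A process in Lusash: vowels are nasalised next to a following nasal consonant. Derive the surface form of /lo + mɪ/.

[lõmɪ]

/o/ sits next to the nasal /m/ and is therefore nasalised to [õ].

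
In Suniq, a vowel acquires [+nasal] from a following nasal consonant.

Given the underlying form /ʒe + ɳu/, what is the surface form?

The vowel /e/ is adjacent to the following nasal /ɳ/, so it acquires [+nasal] and surfaces as [ẽ].

[ʒẽɳu]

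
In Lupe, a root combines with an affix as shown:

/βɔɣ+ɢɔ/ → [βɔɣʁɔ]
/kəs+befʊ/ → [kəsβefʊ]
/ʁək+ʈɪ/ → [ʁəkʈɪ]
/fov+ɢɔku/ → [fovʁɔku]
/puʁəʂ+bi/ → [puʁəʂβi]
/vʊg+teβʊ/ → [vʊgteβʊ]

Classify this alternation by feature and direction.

Underlying /ɢ/ is realised as [ʁ] next to /ɣ/; /ɣ/ itself does not change.
/ɢ/ is a stop while /ɣ/ is a fricative; the output [ʁ] is a fricative, matching the trigger — so the feature that spreads is manner.
Place and voice are unchanged, so the assimilation is partial, not total.
Checking the remaining alternations: /b/ → [β] after /s/ (stop → fricative, matching a fricative); /ɢ/ → [ʁ] after /v/ (stop → fricative, matching a fricative); /b/ → [β] after /ʂ/ (stop → fricative, matching a fricative) — only manner changes, and always toward the preceding segment.
Nothing changes in [ʁəkʈɪ], [vʊgteβʊ]: there the adjacent consonants already agree in manner (/ʈ/ and /k/ are both stops; /t/ and /g/ are both stops), so these forms are consistent with the same rule.
The trigger is the preceding segment, so the direction is progressive (perseverative).

progressive manner assimilation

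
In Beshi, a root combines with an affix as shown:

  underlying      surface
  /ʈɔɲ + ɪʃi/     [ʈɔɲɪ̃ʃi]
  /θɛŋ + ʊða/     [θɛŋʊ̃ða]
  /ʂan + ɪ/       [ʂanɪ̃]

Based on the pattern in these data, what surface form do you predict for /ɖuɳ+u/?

The data show progressive nasality assimilation (vowel nasalisation): /ɪ/ → [ɪ̃] after /ɲ/; /ʊ/ → [ʊ̃] after /ŋ/; /ɪ/ → [ɪ̃] after /n/ — a vowel is nasalised by an immediately preceding nasal consonant.
/u/ sits next to the nasal /ɳ/ and is therefore nasalised to [ũ].

[ɖuɳũ]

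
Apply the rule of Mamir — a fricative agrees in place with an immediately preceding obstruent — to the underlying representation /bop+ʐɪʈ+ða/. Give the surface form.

[bopβɪʈʐa]

The rule targets /ʐ/ (voiced retroflex fricative), which sits after the trigger /p/ (bilabial).
Changing only its place to bilabial gives [β] — the voiced bilabial fricative.
At the second juncture, /ð/ likewise becomes [ʐ] adjacent to /ʈ/.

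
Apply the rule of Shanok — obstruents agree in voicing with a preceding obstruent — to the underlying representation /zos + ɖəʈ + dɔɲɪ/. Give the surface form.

[zosʈəʈtɔɲɪ]

/ɖ/ is a voiced retroflex stop. The preceding trigger /s/ is voiceless, so /ɖ/ must become voiceless as well.
A voiceless retroflex stop is [ʈ], so the surface segment is [ʈ].
At the second juncture, /d/ likewise becomes [t] adjacent to /ʈ/.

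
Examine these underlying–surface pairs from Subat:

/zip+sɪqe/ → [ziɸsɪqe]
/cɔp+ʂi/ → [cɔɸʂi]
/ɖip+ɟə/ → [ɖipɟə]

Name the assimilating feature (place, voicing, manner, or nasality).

Underlying /p/ is realised as [ɸ] next to /s/; /s/ itself does not change.
The change stop → fricative matches the manner of the following /s/, identifying this as manner assimilation.
Checking the remaining alternation: /p/ → [ɸ] before /ʂ/ (stop → fricative, matching a fricative) — only manner changes, and always toward the following segment.
Nothing changes in [ɖipɟə]: there the adjacent consonants already agree in manner (/p/ and /ɟ/ are both stops), so this form is consistent with the same rule.

manner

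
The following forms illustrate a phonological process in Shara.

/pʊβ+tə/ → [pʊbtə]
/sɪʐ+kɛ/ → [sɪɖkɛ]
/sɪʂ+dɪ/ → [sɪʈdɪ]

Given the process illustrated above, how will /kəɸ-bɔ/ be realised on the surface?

The data show regressive manner assimilation: /β/ → [b] before /t/; /ʐ/ → [ɖ] before /k/; /ʂ/ → [ʈ] before /d/. In each pair only manner changes, matching the following consonant, while place and voice stay constant.
The rule targets /ɸ/ (voiceless bilabial fricative), which sits before the trigger /b/ (stop).
A voiceless bilabial stop is [p], so the surface segment is [p].

[kəpbɔ]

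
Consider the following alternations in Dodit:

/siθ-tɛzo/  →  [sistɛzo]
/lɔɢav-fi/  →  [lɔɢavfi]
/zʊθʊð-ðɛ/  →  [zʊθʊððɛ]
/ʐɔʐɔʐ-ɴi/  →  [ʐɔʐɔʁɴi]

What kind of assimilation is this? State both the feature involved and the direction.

The segment that alternates is /θ/, which surfaces as [s] when adjacent to /t/.
The change dental → alveolar matches the place of the following /t/, identifying this as place assimilation.
Manner and voice are unchanged, so the assimilation is partial, not total.
The other alternating form patterns the same way: /ʐ/ → [ʁ] before /ɴ/ (retroflex → uvular, matching uvular) — only place changes, and always toward the following segment.
Nothing changes in [lɔɢavfi], [zʊθʊððɛ]: there the adjacent consonants already agree in place (/v/ and /f/ are both labiodental; /ð/ and /ð/ are both dental), so these forms are consistent with the same rule.
The trigger is the following segment, so the direction is regressive (anticipatory).

regressive place assimilation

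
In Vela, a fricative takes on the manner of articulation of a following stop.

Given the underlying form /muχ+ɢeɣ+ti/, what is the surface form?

[muqɢegti]

The rule targets /χ/ (voiceless uvular fricative), which sits before the trigger /ɢ/ (stop).
A voiceless uvular stop is [q], so the surface segment is [q].
The same rule applies at the second boundary: /ɣ/ → [g] next to /t/.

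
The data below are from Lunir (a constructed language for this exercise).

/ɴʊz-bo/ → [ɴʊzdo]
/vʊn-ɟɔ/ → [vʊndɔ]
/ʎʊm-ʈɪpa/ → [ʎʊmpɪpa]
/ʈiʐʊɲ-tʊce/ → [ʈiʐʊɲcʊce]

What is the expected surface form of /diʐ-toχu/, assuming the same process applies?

The data show progressive place assimilation: /b/ → [d] after /z/; /ɟ/ → [d] after /n/; /ʈ/ → [p] after /m/; /t/ → [c] after /ɲ/. In each pair only place changes, matching the preceding consonant, while manner and voice stay constant.
/t/ is a voiceless alveolar stop. The preceding trigger /ʐ/ is retroflex, so /t/ must become retroflex as well.
Changing only its place to retroflex gives [ʈ] — the voiceless retroflex stop.

[diʐʈoχu]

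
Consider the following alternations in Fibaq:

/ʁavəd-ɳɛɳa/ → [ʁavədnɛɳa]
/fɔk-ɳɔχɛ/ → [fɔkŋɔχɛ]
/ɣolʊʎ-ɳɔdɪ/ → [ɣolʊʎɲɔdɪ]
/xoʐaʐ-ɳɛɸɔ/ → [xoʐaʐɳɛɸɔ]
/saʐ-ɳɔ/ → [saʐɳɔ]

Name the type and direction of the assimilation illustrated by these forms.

progressive place assimilation

Underlying /ɳ/ is realised as [n] next to /d/; /d/ itself does not change.
The change retroflex → alveolar matches the place of the preceding /d/, identifying this as place assimilation.
Manner and voice are unchanged, so the assimilation is partial, not total.
Checking the remaining alternations: /ɳ/ → [ŋ] after /k/ (retroflex → velar, matching velar); /ɳ/ → [ɲ] after /ʎ/ (retroflex → palatal, matching palatal) — only place changes, and always toward the preceding segment.
No alternation appears in [xoʐaʐɳɛɸɔ], [saʐɳɔ]: there the adjacent consonants already agree in place (/ɳ/ and /ʐ/ are both retroflex; /ɳ/ and /ʐ/ are both retroflex), so these forms are consistent with the same rule.
Since the segment that changes follows the conditioning segment, the assimilation is progressive.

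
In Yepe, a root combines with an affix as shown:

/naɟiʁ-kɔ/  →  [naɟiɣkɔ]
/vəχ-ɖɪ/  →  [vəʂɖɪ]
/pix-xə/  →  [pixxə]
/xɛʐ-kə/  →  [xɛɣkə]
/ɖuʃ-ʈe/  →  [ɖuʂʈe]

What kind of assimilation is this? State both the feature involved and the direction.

regressive place assimilation

Comparing underlying and surface forms, /ʁ/ → [ɣ] is the alternation; the neighbouring /k/ is constant.
/ʁ/ is uvular while /k/ is velar; the output [ɣ] is velar, matching the trigger — so the feature that spreads is place.
Manner and voice are unchanged, so the assimilation is partial, not total.
The same holds elsewhere in the data: /χ/ → [ʂ] before /ɖ/ (uvular → retroflex, matching retroflex); /ʐ/ → [ɣ] before /k/ (retroflex → velar, matching velar); /ʃ/ → [ʂ] before /ʈ/ (postalveolar → retroflex, matching retroflex) — only place changes, and always toward the following segment.
Nothing changes in [pixxə]: there the adjacent consonants already agree in place (/x/ and /x/ are both velar), so this form is consistent with the same rule.
Since the segment that changes precedes the conditioning segment, the assimilation is regressive.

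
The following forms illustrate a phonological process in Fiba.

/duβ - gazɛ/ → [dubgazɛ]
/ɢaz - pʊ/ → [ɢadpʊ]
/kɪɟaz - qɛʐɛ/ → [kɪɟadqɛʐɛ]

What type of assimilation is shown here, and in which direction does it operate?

The segment that alternates is /β/, which surfaces as [b] when adjacent to /g/.
The change fricative → stop matches the manner of the following /g/, identifying this as manner assimilation.
Place and voice are unchanged, so the assimilation is partial, not total.
The same holds elsewhere in the data: /z/ → [d] before /p/ (fricative → stop, matching a stop); /z/ → [d] before /q/ (fricative → stop, matching a stop) — only manner changes, and always toward the following segment.
Since the segment that changes precedes the conditioning segment, the assimilation is regressive.

regressive manner assimilation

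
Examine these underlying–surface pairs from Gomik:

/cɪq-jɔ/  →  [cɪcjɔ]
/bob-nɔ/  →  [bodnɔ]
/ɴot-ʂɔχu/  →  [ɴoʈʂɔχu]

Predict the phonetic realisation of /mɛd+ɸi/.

[mɛbɸi]

The data show regressive place assimilation: /q/ → [c] before /j/; /b/ → [d] before /n/; /t/ → [ʈ] before /ʂ/. In each pair only place changes, matching the following consonant, while manner and voice stay constant.
/d/ is a voiced alveolar stop. The following trigger /ɸ/ is bilabial, so /d/ must become bilabial as well.
A voiced bilabial stop is [b], so the surface segment is [b].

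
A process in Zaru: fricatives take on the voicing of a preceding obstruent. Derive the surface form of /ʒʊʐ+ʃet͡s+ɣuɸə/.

The rule targets /ʃ/ (voiceless postalveolar fricative), which sits after the trigger /ʐ/ (voiced).
A voiced postalveolar fricative is [ʒ], so the surface segment is [ʒ].
The same rule applies at the second boundary: /ɣ/ → [x] next to /t͡s/.

[ʒʊʐʒet͡sxuɸə]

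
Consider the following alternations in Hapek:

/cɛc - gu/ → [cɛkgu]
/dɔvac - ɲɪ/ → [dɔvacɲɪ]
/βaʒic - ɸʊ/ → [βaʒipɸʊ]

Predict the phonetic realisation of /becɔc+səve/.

[becɔtsəve]

The data show regressive place assimilation: /c/ → [k] before /g/; /c/ → [p] before /ɸ/. In each pair only place changes, matching the following consonant, while manner and voice stay constant.
No alternation appears in [dɔvacɲɪ]: there the adjacent consonants already agree in place (/c/ and /ɲ/ are both palatal), so this form is consistent with the same rule.
The rule targets /c/ (voiceless palatal stop), which sits before the trigger /s/ (alveolar).
A voiceless alveolar stop is [t], so the surface segment is [t].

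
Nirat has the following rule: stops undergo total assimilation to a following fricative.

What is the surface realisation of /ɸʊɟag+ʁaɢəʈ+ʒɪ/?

[ɸʊɟaʁʁaɢəʒʒɪ]

/g/ is the segment targeted by the rule; it sits immediately before /ʁ/, so it assimilates completely and surfaces as [ʁ].
The same rule applies at the second boundary: /ʈ/ → [ʒ] next to /ʒ/.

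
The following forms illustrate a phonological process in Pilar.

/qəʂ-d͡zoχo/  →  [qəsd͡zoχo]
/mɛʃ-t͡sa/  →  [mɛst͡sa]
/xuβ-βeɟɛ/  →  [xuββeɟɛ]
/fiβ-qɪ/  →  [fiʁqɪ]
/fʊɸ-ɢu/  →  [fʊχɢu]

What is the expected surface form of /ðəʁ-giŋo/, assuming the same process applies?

The data show regressive place assimilation: /ʂ/ → [s] before /d͡z/; /ʃ/ → [s] before /t͡s/; /β/ → [ʁ] before /q/; /ɸ/ → [χ] before /ɢ/. In each pair only place changes, matching the following consonant, while manner and voice stay constant.
No alternation appears in [xuββeɟɛ]: there the adjacent consonants already agree in place (/β/ and /β/ are both bilabial), so this form is consistent with the same rule.
/ʁ/ is a voiced uvular fricative. The following trigger /g/ is velar, so /ʁ/ must become velar as well.
Changing only its place to velar gives [ɣ] — the voiced velar fricative.

[ðəɣgiŋo]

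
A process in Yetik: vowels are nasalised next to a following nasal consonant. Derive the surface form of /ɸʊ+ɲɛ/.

The vowel /ʊ/ is adjacent to the following nasal /ɲ/, so it acquires [+nasal] and surfaces as [ʊ̃].

[ɸʊ̃ɲɛ]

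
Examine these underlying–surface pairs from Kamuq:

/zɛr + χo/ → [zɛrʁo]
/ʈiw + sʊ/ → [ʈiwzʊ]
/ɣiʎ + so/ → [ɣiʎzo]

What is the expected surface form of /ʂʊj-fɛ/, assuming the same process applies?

The data show progressive voicing assimilation: /χ/ → [ʁ] after /r/; /s/ → [z] after /w/; /s/ → [z] after /ʎ/. In each pair only voicing changes, matching the preceding consonant, while place and manner stay constant.
/f/ is a voiceless labiodental fricative. The preceding trigger /j/ is voiced, so /f/ must become voiced as well.
A voiced labiodental fricative is [v], so the surface segment is [v].

[ʂʊjvɛ]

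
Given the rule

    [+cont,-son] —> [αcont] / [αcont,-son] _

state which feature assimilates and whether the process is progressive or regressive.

The shared variable α links the value of [cont] on the target to that of the neighbouring obstruent. [cont] distinguishes stops from fricatives — a manner-of-articulation feature — so this is manner assimilation.
Since the environment is written before the underscore, the trigger precedes the target; the direction is progressive.

progressive manner assimilation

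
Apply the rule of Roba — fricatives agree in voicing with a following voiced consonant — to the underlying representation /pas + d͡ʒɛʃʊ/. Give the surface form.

[pazd͡ʒɛʃʊ]

/s/ is a voiceless alveolar fricative. The following trigger /d͡ʒ/ is voiced, so /s/ must become voiced as well.
A voiced alveolar fricative is [z], so the surface segment is [z].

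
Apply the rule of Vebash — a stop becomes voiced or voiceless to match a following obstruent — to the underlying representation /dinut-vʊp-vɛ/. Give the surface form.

/t/ is a voiceless alveolar stop. The following trigger /v/ is voiced, so /t/ must become voiced as well.
The voiced alveolar stop is [d], so /t/ → [d].
At the second juncture, /p/ likewise becomes [b] adjacent to /v/.

[dinudvʊbvɛ]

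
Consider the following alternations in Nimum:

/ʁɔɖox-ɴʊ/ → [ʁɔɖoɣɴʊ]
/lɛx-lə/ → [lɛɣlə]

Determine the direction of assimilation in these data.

Comparing underlying and surface forms, /x/ → [ɣ] is the alternation; the neighbouring /ɴ/ is constant.
/x/ is voiceless while /ɴ/ is voiced; the output [ɣ] is voiced, matching the trigger — so the feature that spreads is voicing.
The other alternating form patterns the same way: /x/ → [ɣ] before /l/ (voiceless → voiced, matching voiced) — only voicing changes, and always toward the following segment.
The trigger is the following segment, so the direction is regressive (anticipatory).

regressive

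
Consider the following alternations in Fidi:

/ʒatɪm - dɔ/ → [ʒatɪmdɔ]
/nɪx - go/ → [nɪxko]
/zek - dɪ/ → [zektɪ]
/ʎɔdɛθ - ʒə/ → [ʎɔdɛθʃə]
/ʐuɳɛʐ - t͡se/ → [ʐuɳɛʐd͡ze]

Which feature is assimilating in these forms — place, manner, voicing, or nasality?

The segment that alternates is /g/, which surfaces as [k] when adjacent to /x/.
/g/ is voiced while /x/ is voiceless; the output [k] is voiceless, matching the trigger — so the feature that spreads is voicing.
The same holds elsewhere in the data: /d/ → [t] after /k/ (voiced → voiceless, matching voiceless); /ʒ/ → [ʃ] after /θ/ (voiced → voiceless, matching voiceless); /t͡s/ → [d͡z] after /ʐ/ (voiceless → voiced, matching voiced) — only voicing changes, and always toward the preceding segment.
Nothing changes in [ʒatɪmdɔ]: there the adjacent consonants already agree in voicing (/d/ and /m/ are both voiced), so this form is consistent with the same rule.

voicing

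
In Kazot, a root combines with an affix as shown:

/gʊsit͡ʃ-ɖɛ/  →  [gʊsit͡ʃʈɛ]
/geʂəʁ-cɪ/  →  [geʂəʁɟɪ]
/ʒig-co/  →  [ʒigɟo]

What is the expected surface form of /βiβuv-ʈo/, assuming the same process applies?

[βiβuvɖo]

The data show progressive voicing assimilation: /ɖ/ → [ʈ] after /t͡ʃ/; /c/ → [ɟ] after /ʁ/; /c/ → [ɟ] after /g/. In each pair only voicing changes, matching the preceding consonant, while place and manner stay constant.
/ʈ/ is a voiceless retroflex stop. The preceding trigger /v/ is voiced, so /ʈ/ must become voiced as well.
Changing only its voicing to voiced gives [ɖ] — the voiced retroflex stop.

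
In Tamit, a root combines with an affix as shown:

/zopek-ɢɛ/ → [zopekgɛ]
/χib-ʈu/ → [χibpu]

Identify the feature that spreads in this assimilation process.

Underlying /ɢ/ is realised as [g] next to /k/; /k/ itself does not change.
The change uvular → velar matches the place of the preceding /k/, identifying this as place assimilation.
The other alternating form patterns the same way: /ʈ/ → [p] after /b/ (retroflex → bilabial, matching bilabial) — only place changes, and always toward the preceding segment.

place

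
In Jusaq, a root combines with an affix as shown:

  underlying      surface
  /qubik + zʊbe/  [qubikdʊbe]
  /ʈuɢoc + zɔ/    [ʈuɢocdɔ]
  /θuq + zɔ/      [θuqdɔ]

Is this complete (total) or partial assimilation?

partial assimilation

Comparing underlying and surface forms, /z/ → [d] is the alternation; the neighbouring /k/ is constant.
/z/ is a fricative while /k/ is a stop; the output [d] is a stop, matching the trigger — so the feature that spreads is manner.
Place and voice are unchanged, so the assimilation is partial, not total.
Checking the remaining alternations: /z/ → [d] after /c/ (fricative → stop, matching a stop); /z/ → [d] after /q/ (fricative → stop, matching a stop) — only manner changes, and always toward the preceding segment.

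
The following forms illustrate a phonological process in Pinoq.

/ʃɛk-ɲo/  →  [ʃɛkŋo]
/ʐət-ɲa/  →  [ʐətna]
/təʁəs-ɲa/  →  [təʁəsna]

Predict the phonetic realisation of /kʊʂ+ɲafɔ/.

[kʊʂɳafɔ]

The data show progressive place assimilation: /ɲ/ → [ŋ] after /k/; /ɲ/ → [n] after /t/; /ɲ/ → [n] after /s/. In each pair only place changes, matching the preceding consonant, while manner and voice stay constant.
/ɲ/ is a voiced palatal nasal. The preceding trigger /ʂ/ is retroflex, so /ɲ/ must become retroflex as well.
Changing only its place to retroflex gives [ɳ] — the voiced retroflex nasal.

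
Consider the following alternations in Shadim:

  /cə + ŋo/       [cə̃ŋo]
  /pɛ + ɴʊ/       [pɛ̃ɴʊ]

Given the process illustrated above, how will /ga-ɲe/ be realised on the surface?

[gãɲe]

The data show regressive nasality assimilation (vowel nasalisation): /ə/ → [ə̃] before /ŋ/; /ɛ/ → [ɛ̃] before /ɴ/ — a vowel is nasalised by an immediately following nasal consonant.
The vowel /a/ is adjacent to the following nasal /ɲ/, so it acquires [+nasal] and surfaces as [ã].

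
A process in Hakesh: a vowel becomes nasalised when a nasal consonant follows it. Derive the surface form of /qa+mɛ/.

[qãmɛ]

/a/ sits next to the nasal /m/ and is therefore nasalised to [ã].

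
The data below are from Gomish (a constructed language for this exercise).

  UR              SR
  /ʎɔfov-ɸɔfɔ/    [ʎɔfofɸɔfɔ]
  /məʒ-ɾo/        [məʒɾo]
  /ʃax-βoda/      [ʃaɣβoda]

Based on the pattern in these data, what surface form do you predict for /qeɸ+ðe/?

The data show regressive voicing assimilation: /v/ → [f] before /ɸ/; /x/ → [ɣ] before /β/. In each pair only voicing changes, matching the following consonant, while place and manner stay constant.
No alternation appears in [məʒɾo]: there the adjacent consonants already agree in voicing (/ʒ/ and /ɾ/ are both voiced), so this form is consistent with the same rule.
The rule targets /ɸ/ (voiceless bilabial fricative), which sits before the trigger /ð/ (voiced).
Changing only its voicing to voiced gives [β] — the voiced bilabial fricative.

[qeβðe]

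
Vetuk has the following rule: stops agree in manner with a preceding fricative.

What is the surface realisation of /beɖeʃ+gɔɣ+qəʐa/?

/g/ is a voiced velar stop. The preceding trigger /ʃ/ is a fricative, so /g/ must become a fricative as well.
A voiced velar fricative is [ɣ], so the surface segment is [ɣ].
At the second juncture, /q/ likewise becomes [χ] adjacent to /ɣ/.

[beɖeʃɣɔɣχəʐa]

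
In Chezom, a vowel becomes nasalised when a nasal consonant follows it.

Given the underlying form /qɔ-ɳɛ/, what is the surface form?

/ɔ/ sits next to the nasal /ɳ/ and is therefore nasalised to [ɔ̃].

[qɔ̃ɳɛ]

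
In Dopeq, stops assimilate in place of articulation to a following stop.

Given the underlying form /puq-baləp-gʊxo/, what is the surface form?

/q/ is a voiceless uvular stop. The following trigger /b/ is bilabial, so /q/ must become bilabial as well.
A voiceless bilabial stop is [p], so the surface segment is [p].
The same rule applies at the second boundary: /p/ → [k] next to /g/.

[pupbaləkgʊxo]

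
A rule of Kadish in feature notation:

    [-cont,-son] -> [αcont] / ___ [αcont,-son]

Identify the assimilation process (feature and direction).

The rule copies [cont] (continuancy) from the environment onto the target stops; since [±cont] encodes the stop/fricative manner contrast, the assimilating dimension is manner.
Since the environment is written after the underscore, the trigger follows the target; the direction is regressive.

regressive manner assimilation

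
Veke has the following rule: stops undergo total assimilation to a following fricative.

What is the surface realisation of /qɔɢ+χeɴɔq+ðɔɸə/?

[qɔχχeɴɔððɔɸə]

/ɢ/ is the segment targeted by the rule; it sits immediately before /χ/, so it assimilates completely and surfaces as [χ].
At the second juncture, /q/ likewise becomes [ð] adjacent to /ð/.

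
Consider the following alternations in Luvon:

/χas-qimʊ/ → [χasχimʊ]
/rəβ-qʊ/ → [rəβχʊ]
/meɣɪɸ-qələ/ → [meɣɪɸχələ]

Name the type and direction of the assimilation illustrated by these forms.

The segment that alternates is /q/, which surfaces as [χ] when adjacent to /s/.
/q/ is a stop while /s/ is a fricative; the output [χ] is a fricative, matching the trigger — so the feature that spreads is manner.
Place and voice are unchanged, so the assimilation is partial, not total.
Checking the remaining alternations: /q/ → [χ] after /β/ (stop → fricative, matching a fricative); /q/ → [χ] after /ɸ/ (stop → fricative, matching a fricative) — only manner changes, and always toward the preceding segment.
Since the segment that changes follows the conditioning segment, the assimilation is progressive.

progressive manner assimilation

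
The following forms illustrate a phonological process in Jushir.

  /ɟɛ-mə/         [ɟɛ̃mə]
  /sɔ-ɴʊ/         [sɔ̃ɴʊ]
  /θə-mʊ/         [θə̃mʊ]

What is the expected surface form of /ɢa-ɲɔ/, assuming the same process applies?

The data show regressive nasality assimilation (vowel nasalisation): /ɛ/ → [ɛ̃] before /m/; /ɔ/ → [ɔ̃] before /ɴ/; /ə/ → [ə̃] before /m/ — a vowel is nasalised by an immediately following nasal consonant.
The vowel /a/ is adjacent to the following nasal /ɲ/, so it acquires [+nasal] and surfaces as [ã].

[ɢãɲɔ]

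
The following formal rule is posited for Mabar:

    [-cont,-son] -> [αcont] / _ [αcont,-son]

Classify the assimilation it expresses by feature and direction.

regressive manner assimilation

The rule copies [cont] (continuancy) from the environment onto the target stops; since [±cont] encodes the stop/fricative manner contrast, the assimilating dimension is manner.
Since the environment is written after the underscore, the trigger follows the target; the direction is regressive.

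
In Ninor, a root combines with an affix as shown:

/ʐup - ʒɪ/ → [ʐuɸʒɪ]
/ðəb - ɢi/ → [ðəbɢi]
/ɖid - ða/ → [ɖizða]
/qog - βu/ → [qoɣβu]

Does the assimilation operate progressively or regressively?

Underlying /p/ is realised as [ɸ] next to /ʒ/; /ʒ/ itself does not change.
/p/ is a stop while /ʒ/ is a fricative; the output [ɸ] is a fricative, matching the trigger — so the feature that spreads is manner.
The other alternating forms pattern the same way: /d/ → [z] before /ð/ (stop → fricative, matching a fricative); /g/ → [ɣ] before /β/ (stop → fricative, matching a fricative) — only manner changes, and always toward the following segment.
Nothing changes in [ðəbɢi]: there the adjacent consonants already agree in manner (/b/ and /ɢ/ are both stops), so this form is consistent with the same rule.
The trigger is the following segment, so the direction is regressive (anticipatory).

regressive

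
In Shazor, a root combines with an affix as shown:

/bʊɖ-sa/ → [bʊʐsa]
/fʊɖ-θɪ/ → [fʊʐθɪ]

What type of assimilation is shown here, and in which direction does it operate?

regressive manner assimilation

Underlying /ɖ/ is realised as [ʐ] next to /s/; /s/ itself does not change.
/ɖ/ is a stop while /s/ is a fricative; the output [ʐ] is a fricative, matching the trigger — so the feature that spreads is manner.
Place and voice are unchanged, so the assimilation is partial, not total.
The other alternating form patterns the same way: /ɖ/ → [ʐ] before /θ/ (stop → fricative, matching a fricative) — only manner changes, and always toward the following segment.
The trigger is the following segment, so the direction is regressive (anticipatory).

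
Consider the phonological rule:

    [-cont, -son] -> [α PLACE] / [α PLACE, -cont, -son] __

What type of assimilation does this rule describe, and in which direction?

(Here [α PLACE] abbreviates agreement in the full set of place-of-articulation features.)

progressive place assimilation

The rule copies the place features (abbreviated [PLACE]) from the environment onto the target, so the assimilating feature is place.
Since the environment is written before the underscore, the trigger precedes the target; the direction is progressive.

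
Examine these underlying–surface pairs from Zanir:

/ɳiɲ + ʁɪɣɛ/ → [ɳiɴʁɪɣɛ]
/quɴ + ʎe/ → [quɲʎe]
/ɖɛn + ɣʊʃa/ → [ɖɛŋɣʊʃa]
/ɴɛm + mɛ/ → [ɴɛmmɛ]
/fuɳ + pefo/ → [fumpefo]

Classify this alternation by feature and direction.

regressive place assimilation

Comparing underlying and surface forms, /ɲ/ → [ɴ] is the alternation; the neighbouring /ʁ/ is constant.
The change palatal → uvular matches the place of the following /ʁ/, identifying this as place assimilation.
Manner and voice are unchanged, so the assimilation is partial, not total.
The same holds elsewhere in the data: /ɴ/ → [ɲ] before /ʎ/ (uvular → palatal, matching palatal); /n/ → [ŋ] before /ɣ/ (alveolar → velar, matching velar); /ɳ/ → [m] before /p/ (retroflex → bilabial, matching bilabial) — only place changes, and always toward the following segment.
Nothing changes in [ɴɛmmɛ]: there the adjacent consonants already agree in place (/m/ and /m/ are both bilabial), so this form is consistent with the same rule.
The trigger is the following segment, so the direction is regressive (anticipatory).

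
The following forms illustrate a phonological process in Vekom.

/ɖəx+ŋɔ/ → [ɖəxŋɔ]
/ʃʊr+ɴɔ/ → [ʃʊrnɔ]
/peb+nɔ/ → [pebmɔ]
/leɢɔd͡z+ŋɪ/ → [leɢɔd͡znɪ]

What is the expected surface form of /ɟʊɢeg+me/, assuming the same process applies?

The data show progressive place assimilation: /ɴ/ → [n] after /r/; /n/ → [m] after /b/; /ŋ/ → [n] after /d͡z/. In each pair only place changes, matching the preceding consonant, while manner and voice stay constant.
No alternation appears in [ɖəxŋɔ]: there the adjacent consonants already agree in place (/ŋ/ and /x/ are both velar), so this form is consistent with the same rule.
/m/ is a voiced bilabial nasal. The preceding trigger /g/ is velar, so /m/ must become velar as well.
Changing only its place to velar gives [ŋ] — the voiced velar nasal.

[ɟʊɢegŋe]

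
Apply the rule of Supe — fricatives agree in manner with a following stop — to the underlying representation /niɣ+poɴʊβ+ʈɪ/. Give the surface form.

[nigpoɴʊbʈɪ]

The rule targets /ɣ/ (voiced velar fricative), which sits before the trigger /p/ (stop).
A voiced velar stop is [g], so the surface segment is [g].
At the second juncture, /β/ likewise becomes [b] adjacent to /ʈ/.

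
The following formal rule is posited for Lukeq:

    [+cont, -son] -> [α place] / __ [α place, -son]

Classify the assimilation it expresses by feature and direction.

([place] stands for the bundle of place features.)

regressive place assimilation

The shared variable α links the value of the place features (abbreviated [place]) on the target to the same value on the neighbouring segment, so place is the feature that assimilates.
Since the environment is written after the underscore, the trigger follows the target; the direction is regressive.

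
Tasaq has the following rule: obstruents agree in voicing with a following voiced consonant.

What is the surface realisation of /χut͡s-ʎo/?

[χud͡zʎo]

The rule targets /t͡s/ (voiceless alveolar affricate), which sits before the trigger /ʎ/ (voiced).
The voiced alveolar affricate is [d͡z], so /t͡s/ → [d͡z].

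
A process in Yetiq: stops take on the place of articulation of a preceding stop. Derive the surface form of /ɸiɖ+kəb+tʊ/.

[ɸiɖʈəbpʊ]

The rule targets /k/ (voiceless velar stop), which sits after the trigger /ɖ/ (retroflex).
A voiceless retroflex stop is [ʈ], so the surface segment is [ʈ].
The same rule applies at the second boundary: /t/ → [p] next to /b/.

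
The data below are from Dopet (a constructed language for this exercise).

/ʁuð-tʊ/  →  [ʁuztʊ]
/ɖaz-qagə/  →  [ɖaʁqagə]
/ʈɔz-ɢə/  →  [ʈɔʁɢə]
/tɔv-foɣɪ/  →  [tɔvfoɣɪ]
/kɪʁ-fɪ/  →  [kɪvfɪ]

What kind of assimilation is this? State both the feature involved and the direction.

The segment that alternates is /ð/, which surfaces as [z] when adjacent to /t/.
The change dental → alveolar matches the place of the following /t/, identifying this as place assimilation.
Manner and voice are unchanged, so the assimilation is partial, not total.
Checking the remaining alternations: /z/ → [ʁ] before /q/ (alveolar → uvular, matching uvular); /z/ → [ʁ] before /ɢ/ (alveolar → uvular, matching uvular); /ʁ/ → [v] before /f/ (uvular → labiodental, matching labiodental) — only place changes, and always toward the following segment.
No alternation appears in [tɔvfoɣɪ]: there the adjacent consonants already agree in place (/v/ and /f/ are both labiodental), so this form is consistent with the same rule.
The trigger is the following segment, so the direction is regressive (anticipatory).

regressive place assimilation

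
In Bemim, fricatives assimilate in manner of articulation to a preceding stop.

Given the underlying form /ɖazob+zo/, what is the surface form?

/z/ is a voiced alveolar fricative. The preceding trigger /b/ is a stop, so /z/ must become a stop as well.
Changing only its manner to stop gives [d] — the voiced alveolar stop.

[ɖazobdo]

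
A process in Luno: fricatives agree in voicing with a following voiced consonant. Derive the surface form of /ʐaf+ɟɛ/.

[ʐavɟɛ]

The rule targets /f/ (voiceless labiodental fricative), which sits before the trigger /ɟ/ (voiced).
The voiced labiodental fricative is [v], so /f/ → [v].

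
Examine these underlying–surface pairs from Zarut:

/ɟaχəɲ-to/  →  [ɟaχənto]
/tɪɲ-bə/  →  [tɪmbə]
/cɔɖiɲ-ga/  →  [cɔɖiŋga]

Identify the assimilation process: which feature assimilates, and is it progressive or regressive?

regressive place assimilation

Comparing underlying and surface forms, /ɲ/ → [n] is the alternation; the neighbouring /t/ is constant.
/ɲ/ is palatal while /t/ is alveolar; the output [n] is alveolar, matching the trigger — so the feature that spreads is place.
Manner and voice are unchanged, so the assimilation is partial, not total.
Checking the remaining alternations: /ɲ/ → [m] before /b/ (palatal → bilabial, matching bilabial); /ɲ/ → [ŋ] before /g/ (palatal → velar, matching velar) — only place changes, and always toward the following segment.
Since the segment that changes precedes the conditioning segment, the assimilation is regressive.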